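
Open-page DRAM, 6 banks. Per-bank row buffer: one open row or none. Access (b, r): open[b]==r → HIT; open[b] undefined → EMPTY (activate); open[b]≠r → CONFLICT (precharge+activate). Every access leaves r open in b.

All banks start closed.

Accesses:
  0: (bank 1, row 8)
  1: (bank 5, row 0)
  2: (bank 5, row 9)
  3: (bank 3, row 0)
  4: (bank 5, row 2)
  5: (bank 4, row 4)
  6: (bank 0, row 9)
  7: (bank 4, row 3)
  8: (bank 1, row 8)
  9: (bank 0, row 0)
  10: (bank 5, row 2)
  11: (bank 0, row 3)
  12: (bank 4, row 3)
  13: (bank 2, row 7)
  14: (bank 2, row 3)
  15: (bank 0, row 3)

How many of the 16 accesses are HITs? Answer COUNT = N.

COUNT = 4

  [0] b1 r8: no row ⇒ E
  [1] b5 r0: no row ⇒ E
  [2] b5 r9: had r0 ⇒ C
  [3] b3 r0: no row ⇒ E
  [4] b5 r2: had r9 ⇒ C
  [5] b4 r4: no row ⇒ E
  [6] b0 r9: no row ⇒ E
  [7] b4 r3: had r4 ⇒ C
  [8] b1 r8: had r8 ⇒ H
  [9] b0 r0: had r9 ⇒ C
  [10] b5 r2: had r2 ⇒ H
  [11] b0 r3: had r0 ⇒ C
  [12] b4 r3: had r3 ⇒ H
  [13] b2 r7: no row ⇒ E
  [14] b2 r3: had r7 ⇒ C
  [15] b0 r3: had r3 ⇒ H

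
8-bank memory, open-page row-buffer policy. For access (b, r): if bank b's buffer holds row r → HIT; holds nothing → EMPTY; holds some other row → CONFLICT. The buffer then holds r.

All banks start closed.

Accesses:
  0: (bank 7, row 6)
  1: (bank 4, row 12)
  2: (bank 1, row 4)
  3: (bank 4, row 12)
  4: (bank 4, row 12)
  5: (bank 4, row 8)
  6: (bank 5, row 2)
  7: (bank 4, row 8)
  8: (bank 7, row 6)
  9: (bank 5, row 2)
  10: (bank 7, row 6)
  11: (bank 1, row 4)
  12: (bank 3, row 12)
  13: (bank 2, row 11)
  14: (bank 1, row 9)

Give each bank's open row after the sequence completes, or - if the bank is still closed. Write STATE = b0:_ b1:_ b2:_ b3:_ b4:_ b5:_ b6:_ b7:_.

STATE = b0:- b1:9 b2:11 b3:12 b4:8 b5:2 b6:- b7:6

  [0] b7 r6: no row ⇒ E
  [1] b4 r12: no row ⇒ E
  [2] b1 r4: no row ⇒ E
  [3] b4 r12: had r12 ⇒ H
  [4] b4 r12: had r12 ⇒ H
  [5] b4 r8: had r12 ⇒ C
  [6] b5 r2: no row ⇒ E
  [7] b4 r8: had r8 ⇒ H
  [8] b7 r6: had r6 ⇒ H
  [9] b5 r2: had r2 ⇒ H
  [10] b7 r6: had r6 ⇒ H
  [11] b1 r4: had r4 ⇒ H
  [12] b3 r12: no row ⇒ E
  [13] b2 r11: no row ⇒ E
  [14] b1 r9: had r4 ⇒ C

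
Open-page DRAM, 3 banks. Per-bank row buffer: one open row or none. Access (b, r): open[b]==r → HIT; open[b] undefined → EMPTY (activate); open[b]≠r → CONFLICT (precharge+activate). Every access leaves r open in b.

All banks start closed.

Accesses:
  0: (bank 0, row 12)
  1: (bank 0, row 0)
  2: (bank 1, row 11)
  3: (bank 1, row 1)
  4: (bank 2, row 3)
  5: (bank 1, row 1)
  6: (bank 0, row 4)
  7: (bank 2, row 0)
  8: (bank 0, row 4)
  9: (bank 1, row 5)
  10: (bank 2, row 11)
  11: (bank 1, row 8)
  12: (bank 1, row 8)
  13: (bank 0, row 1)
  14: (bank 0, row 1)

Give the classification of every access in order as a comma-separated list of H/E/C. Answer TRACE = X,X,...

TRACE = E,C,E,C,E,H,C,C,H,C,C,C,H,C,H

0: bank 0 row 12 — prev None → EMPTY
1: bank 0 row 0 — prev 12 → CONFLICT
2: bank 1 row 11 — prev None → EMPTY
3: bank 1 row 1 — prev 11 → CONFLICT
4: bank 2 row 3 — prev None → EMPTY
5: bank 1 row 1 — prev 1 → HIT
6: bank 0 row 4 — prev 0 → CONFLICT
7: bank 2 row 0 — prev 3 → CONFLICT
8: bank 0 row 4 — prev 4 → HIT
9: bank 1 row 5 — prev 1 → CONFLICT
10: bank 2 row 11 — prev 0 → CONFLICT
11: bank 1 row 8 — prev 5 → CONFLICT
12: bank 1 row 8 — prev 8 → HIT
13: bank 0 row 1 — prev 4 → CONFLICT
14: bank 0 row 1 — prev 1 → HIT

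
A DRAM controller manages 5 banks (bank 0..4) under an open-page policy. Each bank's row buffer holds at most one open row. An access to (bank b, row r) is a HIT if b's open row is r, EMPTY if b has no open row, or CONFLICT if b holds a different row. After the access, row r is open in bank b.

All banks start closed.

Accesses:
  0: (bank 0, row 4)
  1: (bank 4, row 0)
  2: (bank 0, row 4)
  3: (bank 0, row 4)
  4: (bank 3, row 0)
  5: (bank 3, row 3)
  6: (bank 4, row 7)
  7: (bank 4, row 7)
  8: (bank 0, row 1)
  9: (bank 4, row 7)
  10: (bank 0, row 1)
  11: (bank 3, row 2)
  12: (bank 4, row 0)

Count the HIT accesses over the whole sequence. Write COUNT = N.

#0 (0,4) E
#1 (4,0) E
#2 (0,4) H  (was 4)
#3 (0,4) H  (was 4)
#4 (3,0) E
#5 (3,3) C  (was 0)
#6 (4,7) C  (was 0)
#7 (4,7) H  (was 7)
#8 (0,1) C  (was 4)
#9 (4,7) H  (was 7)
#10 (0,1) H  (was 1)
#11 (3,2) C  (was 3)
#12 (4,0) C  (was 7)

COUNT = 5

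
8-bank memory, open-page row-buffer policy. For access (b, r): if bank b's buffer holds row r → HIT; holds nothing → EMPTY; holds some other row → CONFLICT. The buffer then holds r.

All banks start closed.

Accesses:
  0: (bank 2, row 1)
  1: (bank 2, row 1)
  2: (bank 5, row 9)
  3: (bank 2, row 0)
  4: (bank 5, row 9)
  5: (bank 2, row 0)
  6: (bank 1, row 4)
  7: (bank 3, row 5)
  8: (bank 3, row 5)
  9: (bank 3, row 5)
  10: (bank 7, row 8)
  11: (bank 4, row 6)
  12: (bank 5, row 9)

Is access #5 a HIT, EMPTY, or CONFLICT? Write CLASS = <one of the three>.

0: bank 2 row 1 — prev None → EMPTY
1: bank 2 row 1 — prev 1 → HIT
2: bank 5 row 9 — prev None → EMPTY
3: bank 2 row 0 — prev 1 → CONFLICT
4: bank 5 row 9 — prev 9 → HIT
5: bank 2 row 0 — prev 0 → HIT
6: bank 1 row 4 — prev None → EMPTY
7: bank 3 row 5 — prev None → EMPTY
8: bank 3 row 5 — prev 5 → HIT
9: bank 3 row 5 — prev 5 → HIT
10: bank 7 row 8 — prev None → EMPTY
11: bank 4 row 6 — prev None → EMPTY
12: bank 5 row 9 — prev 9 → HIT

CLASS = HIT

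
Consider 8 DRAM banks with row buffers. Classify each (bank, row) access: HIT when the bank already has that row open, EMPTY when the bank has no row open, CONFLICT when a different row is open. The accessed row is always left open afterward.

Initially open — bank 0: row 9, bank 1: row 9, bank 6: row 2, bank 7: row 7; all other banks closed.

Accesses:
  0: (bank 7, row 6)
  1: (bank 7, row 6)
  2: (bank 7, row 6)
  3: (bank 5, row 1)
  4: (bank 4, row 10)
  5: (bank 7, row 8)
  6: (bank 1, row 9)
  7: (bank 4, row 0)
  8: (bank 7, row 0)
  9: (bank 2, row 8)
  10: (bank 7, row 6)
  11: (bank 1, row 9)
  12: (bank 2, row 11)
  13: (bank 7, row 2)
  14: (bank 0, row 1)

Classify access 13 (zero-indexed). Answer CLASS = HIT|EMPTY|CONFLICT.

step 0: bank7 7->6 [CONFLICT]
step 1: bank7 6->6 [HIT]
step 2: bank7 6->6 [HIT]
step 3: bank5 None->1 [EMPTY]
step 4: bank4 None->10 [EMPTY]
step 5: bank7 6->8 [CONFLICT]
step 6: bank1 9->9 [HIT]
step 7: bank4 10->0 [CONFLICT]
step 8: bank7 8->0 [CONFLICT]
step 9: bank2 None->8 [EMPTY]
step 10: bank7 0->6 [CONFLICT]
step 11: bank1 9->9 [HIT]
step 12: bank2 8->11 [CONFLICT]
step 13: bank7 6->2 [CONFLICT]
step 14: bank0 9->1 [CONFLICT]

CLASS = CONFLICT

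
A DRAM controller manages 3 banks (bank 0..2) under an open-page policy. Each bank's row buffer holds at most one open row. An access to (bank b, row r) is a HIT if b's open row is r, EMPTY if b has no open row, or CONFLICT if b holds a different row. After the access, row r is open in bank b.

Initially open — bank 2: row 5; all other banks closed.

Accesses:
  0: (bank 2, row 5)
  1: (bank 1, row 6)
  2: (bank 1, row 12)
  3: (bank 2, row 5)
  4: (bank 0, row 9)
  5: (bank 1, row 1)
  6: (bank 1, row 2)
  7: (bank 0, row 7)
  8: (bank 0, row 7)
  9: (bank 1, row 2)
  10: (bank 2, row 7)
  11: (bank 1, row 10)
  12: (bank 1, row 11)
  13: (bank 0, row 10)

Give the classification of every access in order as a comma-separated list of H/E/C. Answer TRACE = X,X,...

step 0: bank2 5->5 [HIT]
step 1: bank1 None->6 [EMPTY]
step 2: bank1 6->12 [CONFLICT]
step 3: bank2 5->5 [HIT]
step 4: bank0 None->9 [EMPTY]
step 5: bank1 12->1 [CONFLICT]
step 6: bank1 1->2 [CONFLICT]
step 7: bank0 9->7 [CONFLICT]
step 8: bank0 7->7 [HIT]
step 9: bank1 2->2 [HIT]
step 10: bank2 5->7 [CONFLICT]
step 11: bank1 2->10 [CONFLICT]
step 12: bank1 10->11 [CONFLICT]
step 13: bank0 7->10 [CONFLICT]

TRACE = H,E,C,H,E,C,C,C,H,H,C,C,C,C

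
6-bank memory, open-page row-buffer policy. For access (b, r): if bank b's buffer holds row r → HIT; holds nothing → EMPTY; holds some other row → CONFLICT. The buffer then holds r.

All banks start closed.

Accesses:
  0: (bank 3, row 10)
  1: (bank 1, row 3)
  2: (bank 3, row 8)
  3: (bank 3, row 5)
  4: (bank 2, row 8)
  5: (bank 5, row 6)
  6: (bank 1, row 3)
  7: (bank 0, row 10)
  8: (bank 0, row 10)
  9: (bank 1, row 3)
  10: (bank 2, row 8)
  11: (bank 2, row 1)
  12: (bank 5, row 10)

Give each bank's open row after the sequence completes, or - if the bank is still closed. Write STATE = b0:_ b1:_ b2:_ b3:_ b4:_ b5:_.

STATE = b0:10 b1:3 b2:1 b3:5 b4:- b5:10

#0 (3,10) E
#1 (1,3) E
#2 (3,8) C  (was 10)
#3 (3,5) C  (was 8)
#4 (2,8) E
#5 (5,6) E
#6 (1,3) H  (was 3)
#7 (0,10) E
#8 (0,10) H  (was 10)
#9 (1,3) H  (was 3)
#10 (2,8) H  (was 8)
#11 (2,1) C  (was 8)
#12 (5,10) C  (was 6)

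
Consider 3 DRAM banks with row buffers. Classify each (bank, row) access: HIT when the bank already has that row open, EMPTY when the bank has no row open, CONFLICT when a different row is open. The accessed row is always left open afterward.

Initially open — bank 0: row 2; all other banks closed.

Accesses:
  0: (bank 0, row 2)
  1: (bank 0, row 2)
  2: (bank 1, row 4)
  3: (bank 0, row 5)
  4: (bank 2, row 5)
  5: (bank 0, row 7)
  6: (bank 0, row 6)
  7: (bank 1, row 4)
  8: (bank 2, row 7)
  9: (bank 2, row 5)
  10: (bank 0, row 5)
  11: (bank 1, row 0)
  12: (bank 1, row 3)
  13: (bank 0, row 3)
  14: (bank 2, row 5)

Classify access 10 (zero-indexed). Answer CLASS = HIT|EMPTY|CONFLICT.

step 0: bank0 2->2 [HIT]
step 1: bank0 2->2 [HIT]
step 2: bank1 None->4 [EMPTY]
step 3: bank0 2->5 [CONFLICT]
step 4: bank2 None->5 [EMPTY]
step 5: bank0 5->7 [CONFLICT]
step 6: bank0 7->6 [CONFLICT]
step 7: bank1 4->4 [HIT]
step 8: bank2 5->7 [CONFLICT]
step 9: bank2 7->5 [CONFLICT]
step 10: bank0 6->5 [CONFLICT]
step 11: bank1 4->0 [CONFLICT]
step 12: bank1 0->3 [CONFLICT]
step 13: bank0 5->3 [CONFLICT]
step 14: bank2 5->5 [HIT]

CLASS = CONFLICT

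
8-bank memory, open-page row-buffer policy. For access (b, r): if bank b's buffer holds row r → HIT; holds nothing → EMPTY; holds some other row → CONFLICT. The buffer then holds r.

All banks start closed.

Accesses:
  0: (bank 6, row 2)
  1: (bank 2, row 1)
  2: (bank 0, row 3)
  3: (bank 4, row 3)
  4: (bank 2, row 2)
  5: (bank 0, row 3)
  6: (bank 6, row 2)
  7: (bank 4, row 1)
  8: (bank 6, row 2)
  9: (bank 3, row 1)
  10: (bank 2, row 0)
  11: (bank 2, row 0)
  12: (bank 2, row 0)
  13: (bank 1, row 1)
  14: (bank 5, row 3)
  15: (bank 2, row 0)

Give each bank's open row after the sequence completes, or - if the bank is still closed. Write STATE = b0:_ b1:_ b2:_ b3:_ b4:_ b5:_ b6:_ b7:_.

STATE = b0:3 b1:1 b2:0 b3:1 b4:1 b5:3 b6:2 b7:-

#0 (6,2) E
#1 (2,1) E
#2 (0,3) E
#3 (4,3) E
#4 (2,2) C  (was 1)
#5 (0,3) H  (was 3)
#6 (6,2) H  (was 2)
#7 (4,1) C  (was 3)
#8 (6,2) H  (was 2)
#9 (3,1) E
#10 (2,0) C  (was 2)
#11 (2,0) H  (was 0)
#12 (2,0) H  (was 0)
#13 (1,1) E
#14 (5,3) E
#15 (2,0) H  (was 0)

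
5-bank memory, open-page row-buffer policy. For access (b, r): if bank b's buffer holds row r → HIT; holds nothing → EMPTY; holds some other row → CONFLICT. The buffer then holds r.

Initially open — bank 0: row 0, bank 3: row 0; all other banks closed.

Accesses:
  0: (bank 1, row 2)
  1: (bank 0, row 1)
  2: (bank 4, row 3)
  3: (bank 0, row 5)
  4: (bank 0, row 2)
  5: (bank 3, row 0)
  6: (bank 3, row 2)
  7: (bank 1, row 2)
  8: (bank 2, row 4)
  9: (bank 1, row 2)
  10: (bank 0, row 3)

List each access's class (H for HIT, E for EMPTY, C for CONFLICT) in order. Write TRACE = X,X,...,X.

TRACE = E,C,E,C,C,H,C,H,E,H,C

#0 (1,2) E
#1 (0,1) C  (was 0)
#2 (4,3) E
#3 (0,5) C  (was 1)
#4 (0,2) C  (was 5)
#5 (3,0) H  (was 0)
#6 (3,2) C  (was 0)
#7 (1,2) H  (was 2)
#8 (2,4) E
#9 (1,2) H  (was 2)
#10 (0,3) C  (was 2)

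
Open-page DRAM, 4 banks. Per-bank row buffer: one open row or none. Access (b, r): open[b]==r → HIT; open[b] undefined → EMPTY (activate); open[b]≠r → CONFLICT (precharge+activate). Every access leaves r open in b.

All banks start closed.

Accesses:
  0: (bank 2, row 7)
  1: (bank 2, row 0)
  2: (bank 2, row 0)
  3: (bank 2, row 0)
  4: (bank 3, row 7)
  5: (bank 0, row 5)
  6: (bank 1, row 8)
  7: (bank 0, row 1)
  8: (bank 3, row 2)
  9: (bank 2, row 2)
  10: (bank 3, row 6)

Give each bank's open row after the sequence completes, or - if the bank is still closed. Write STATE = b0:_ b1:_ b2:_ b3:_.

STATE = b0:1 b1:8 b2:2 b3:6

step 0: bank2 None->7 [EMPTY]
step 1: bank2 7->0 [CONFLICT]
step 2: bank2 0->0 [HIT]
step 3: bank2 0->0 [HIT]
step 4: bank3 None->7 [EMPTY]
step 5: bank0 None->5 [EMPTY]
step 6: bank1 None->8 [EMPTY]
step 7: bank0 5->1 [CONFLICT]
step 8: bank3 7->2 [CONFLICT]
step 9: bank2 0->2 [CONFLICT]
step 10: bank3 2->6 [CONFLICT]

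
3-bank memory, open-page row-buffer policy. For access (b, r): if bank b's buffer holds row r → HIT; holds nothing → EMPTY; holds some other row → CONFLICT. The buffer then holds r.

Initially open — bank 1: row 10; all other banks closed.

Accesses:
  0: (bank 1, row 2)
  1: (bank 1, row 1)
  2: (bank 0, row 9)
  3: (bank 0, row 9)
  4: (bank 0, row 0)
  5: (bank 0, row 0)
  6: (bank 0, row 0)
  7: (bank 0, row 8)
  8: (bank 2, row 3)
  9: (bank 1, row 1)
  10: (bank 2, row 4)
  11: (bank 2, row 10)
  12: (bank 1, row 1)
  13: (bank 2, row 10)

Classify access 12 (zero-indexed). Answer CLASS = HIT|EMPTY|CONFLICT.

CLASS = HIT

#0 (1,2) C  (was 10)
#1 (1,1) C  (was 2)
#2 (0,9) E
#3 (0,9) H  (was 9)
#4 (0,0) C  (was 9)
#5 (0,0) H  (was 0)
#6 (0,0) H  (was 0)
#7 (0,8) C  (was 0)
#8 (2,3) E
#9 (1,1) H  (was 1)
#10 (2,4) C  (was 3)
#11 (2,10) C  (was 4)
#12 (1,1) H  (was 1)
#13 (2,10) H  (was 10)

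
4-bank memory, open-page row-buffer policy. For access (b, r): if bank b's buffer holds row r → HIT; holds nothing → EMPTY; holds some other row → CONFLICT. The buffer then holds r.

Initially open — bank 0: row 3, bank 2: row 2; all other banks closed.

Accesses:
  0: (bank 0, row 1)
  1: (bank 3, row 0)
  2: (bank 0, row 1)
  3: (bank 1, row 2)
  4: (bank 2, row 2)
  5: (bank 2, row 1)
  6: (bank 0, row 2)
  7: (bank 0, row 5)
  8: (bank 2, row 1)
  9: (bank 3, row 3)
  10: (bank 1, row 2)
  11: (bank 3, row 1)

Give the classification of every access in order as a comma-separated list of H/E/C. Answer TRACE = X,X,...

#0 (0,1) C  (was 3)
#1 (3,0) E
#2 (0,1) H  (was 1)
#3 (1,2) E
#4 (2,2) H  (was 2)
#5 (2,1) C  (was 2)
#6 (0,2) C  (was 1)
#7 (0,5) C  (was 2)
#8 (2,1) H  (was 1)
#9 (3,3) C  (was 0)
#10 (1,2) H  (was 2)
#11 (3,1) C  (was 3)

TRACE = C,E,H,E,H,C,C,C,H,C,H,C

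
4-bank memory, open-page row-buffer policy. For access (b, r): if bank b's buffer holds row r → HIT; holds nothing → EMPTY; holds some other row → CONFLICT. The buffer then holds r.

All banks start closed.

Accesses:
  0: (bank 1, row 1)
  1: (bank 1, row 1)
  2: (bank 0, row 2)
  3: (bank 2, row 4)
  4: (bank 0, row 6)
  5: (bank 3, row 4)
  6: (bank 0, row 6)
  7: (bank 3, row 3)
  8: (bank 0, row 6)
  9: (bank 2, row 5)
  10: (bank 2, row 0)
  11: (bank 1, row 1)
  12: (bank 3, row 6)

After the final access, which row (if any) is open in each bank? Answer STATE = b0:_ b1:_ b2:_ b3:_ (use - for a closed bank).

STATE = b0:6 b1:1 b2:0 b3:6

step 0: bank1 None->1 [EMPTY]
step 1: bank1 1->1 [HIT]
step 2: bank0 None->2 [EMPTY]
step 3: bank2 None->4 [EMPTY]
step 4: bank0 2->6 [CONFLICT]
step 5: bank3 None->4 [EMPTY]
step 6: bank0 6->6 [HIT]
step 7: bank3 4->3 [CONFLICT]
step 8: bank0 6->6 [HIT]
step 9: bank2 4->5 [CONFLICT]
step 10: bank2 5->0 [CONFLICT]
step 11: bank1 1->1 [HIT]
step 12: bank3 3->6 [CONFLICT]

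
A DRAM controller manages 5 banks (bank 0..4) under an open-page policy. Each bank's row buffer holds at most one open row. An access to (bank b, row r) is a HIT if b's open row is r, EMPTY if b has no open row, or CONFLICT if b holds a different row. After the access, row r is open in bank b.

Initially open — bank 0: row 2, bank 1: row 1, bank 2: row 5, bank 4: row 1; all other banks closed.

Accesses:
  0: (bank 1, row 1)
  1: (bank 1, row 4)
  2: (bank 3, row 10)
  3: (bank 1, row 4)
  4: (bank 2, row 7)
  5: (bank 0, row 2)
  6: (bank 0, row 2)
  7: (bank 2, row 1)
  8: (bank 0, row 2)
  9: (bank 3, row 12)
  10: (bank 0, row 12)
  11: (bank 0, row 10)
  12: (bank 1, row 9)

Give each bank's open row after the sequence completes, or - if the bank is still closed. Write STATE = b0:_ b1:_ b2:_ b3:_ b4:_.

  [0] b1 r1: had r1 ⇒ H
  [1] b1 r4: had r1 ⇒ C
  [2] b3 r10: no row ⇒ E
  [3] b1 r4: had r4 ⇒ H
  [4] b2 r7: had r5 ⇒ C
  [5] b0 r2: had r2 ⇒ H
  [6] b0 r2: had r2 ⇒ H
  [7] b2 r1: had r7 ⇒ C
  [8] b0 r2: had r2 ⇒ H
  [9] b3 r12: had r10 ⇒ C
  [10] b0 r12: had r2 ⇒ C
  [11] b0 r10: had r12 ⇒ C
  [12] b1 r9: had r4 ⇒ C

STATE = b0:10 b1:9 b2:1 b3:12 b4:1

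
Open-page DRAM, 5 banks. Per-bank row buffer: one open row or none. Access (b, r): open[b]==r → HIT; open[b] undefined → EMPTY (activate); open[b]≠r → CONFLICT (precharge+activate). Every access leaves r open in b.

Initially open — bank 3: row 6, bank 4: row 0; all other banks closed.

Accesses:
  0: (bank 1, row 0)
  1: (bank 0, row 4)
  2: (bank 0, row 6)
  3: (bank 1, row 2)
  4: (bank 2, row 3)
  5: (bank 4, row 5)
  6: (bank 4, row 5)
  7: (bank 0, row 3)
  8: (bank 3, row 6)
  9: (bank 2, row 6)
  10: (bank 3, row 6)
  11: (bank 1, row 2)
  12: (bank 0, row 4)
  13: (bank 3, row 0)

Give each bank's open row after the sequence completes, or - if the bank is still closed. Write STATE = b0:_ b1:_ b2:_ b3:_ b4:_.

STATE = b0:4 b1:2 b2:6 b3:0 b4:5

#0 (1,0) E
#1 (0,4) E
#2 (0,6) C  (was 4)
#3 (1,2) C  (was 0)
#4 (2,3) E
#5 (4,5) C  (was 0)
#6 (4,5) H  (was 5)
#7 (0,3) C  (was 6)
#8 (3,6) H  (was 6)
#9 (2,6) C  (was 3)
#10 (3,6) H  (was 6)
#11 (1,2) H  (was 2)
#12 (0,4) C  (was 3)
#13 (3,0) C  (was 6)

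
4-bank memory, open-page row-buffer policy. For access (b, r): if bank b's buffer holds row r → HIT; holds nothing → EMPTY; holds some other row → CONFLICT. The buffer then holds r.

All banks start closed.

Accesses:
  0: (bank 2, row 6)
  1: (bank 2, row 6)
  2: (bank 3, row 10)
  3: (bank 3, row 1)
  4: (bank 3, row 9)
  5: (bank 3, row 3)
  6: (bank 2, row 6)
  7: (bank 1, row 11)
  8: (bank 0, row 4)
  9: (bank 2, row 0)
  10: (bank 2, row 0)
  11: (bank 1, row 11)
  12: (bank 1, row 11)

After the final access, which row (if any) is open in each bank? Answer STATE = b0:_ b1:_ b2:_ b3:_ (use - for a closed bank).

  [0] b2 r6: no row ⇒ E
  [1] b2 r6: had r6 ⇒ H
  [2] b3 r10: no row ⇒ E
  [3] b3 r1: had r10 ⇒ C
  [4] b3 r9: had r1 ⇒ C
  [5] b3 r3: had r9 ⇒ C
  [6] b2 r6: had r6 ⇒ H
  [7] b1 r11: no row ⇒ E
  [8] b0 r4: no row ⇒ E
  [9] b2 r0: had r6 ⇒ C
  [10] b2 r0: had r0 ⇒ H
  [11] b1 r11: had r11 ⇒ H
  [12] b1 r11: had r11 ⇒ H

STATE = b0:4 b1:11 b2:0 b3:3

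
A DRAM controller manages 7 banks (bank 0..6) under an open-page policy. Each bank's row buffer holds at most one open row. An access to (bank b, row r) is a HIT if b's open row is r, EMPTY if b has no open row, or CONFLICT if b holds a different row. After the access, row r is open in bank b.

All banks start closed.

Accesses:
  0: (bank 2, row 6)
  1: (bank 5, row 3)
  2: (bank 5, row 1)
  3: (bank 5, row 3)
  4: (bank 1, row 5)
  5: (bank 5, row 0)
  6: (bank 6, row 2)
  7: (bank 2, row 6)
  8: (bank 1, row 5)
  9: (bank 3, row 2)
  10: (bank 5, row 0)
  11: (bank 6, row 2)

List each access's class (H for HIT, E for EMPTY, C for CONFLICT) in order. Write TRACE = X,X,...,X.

TRACE = E,E,C,C,E,C,E,H,H,E,H,H

#0 (2,6) E
#1 (5,3) E
#2 (5,1) C  (was 3)
#3 (5,3) C  (was 1)
#4 (1,5) E
#5 (5,0) C  (was 3)
#6 (6,2) E
#7 (2,6) H  (was 6)
#8 (1,5) H  (was 5)
#9 (3,2) E
#10 (5,0) H  (was 0)
#11 (6,2) H  (was 2)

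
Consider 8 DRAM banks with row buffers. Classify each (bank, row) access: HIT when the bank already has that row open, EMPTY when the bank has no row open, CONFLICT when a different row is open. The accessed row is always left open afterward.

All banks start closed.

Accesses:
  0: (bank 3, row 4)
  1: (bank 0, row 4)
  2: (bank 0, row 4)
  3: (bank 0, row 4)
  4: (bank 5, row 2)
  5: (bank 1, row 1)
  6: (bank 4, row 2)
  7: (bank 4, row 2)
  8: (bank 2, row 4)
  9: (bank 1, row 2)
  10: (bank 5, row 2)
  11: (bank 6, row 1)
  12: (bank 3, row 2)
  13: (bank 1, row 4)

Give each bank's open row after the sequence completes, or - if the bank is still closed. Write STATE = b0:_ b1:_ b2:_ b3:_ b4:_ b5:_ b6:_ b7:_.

0: bank 3 row 4 — prev None → EMPTY
1: bank 0 row 4 — prev None → EMPTY
2: bank 0 row 4 — prev 4 → HIT
3: bank 0 row 4 — prev 4 → HIT
4: bank 5 row 2 — prev None → EMPTY
5: bank 1 row 1 — prev None → EMPTY
6: bank 4 row 2 — prev None → EMPTY
7: bank 4 row 2 — prev 2 → HIT
8: bank 2 row 4 — prev None → EMPTY
9: bank 1 row 2 — prev 1 → CONFLICT
10: bank 5 row 2 — prev 2 → HIT
11: bank 6 row 1 — prev None → EMPTY
12: bank 3 row 2 — prev 4 → CONFLICT
13: bank 1 row 4 — prev 2 → CONFLICT

STATE = b0:4 b1:4 b2:4 b3:2 b4:2 b5:2 b6:1 b7:-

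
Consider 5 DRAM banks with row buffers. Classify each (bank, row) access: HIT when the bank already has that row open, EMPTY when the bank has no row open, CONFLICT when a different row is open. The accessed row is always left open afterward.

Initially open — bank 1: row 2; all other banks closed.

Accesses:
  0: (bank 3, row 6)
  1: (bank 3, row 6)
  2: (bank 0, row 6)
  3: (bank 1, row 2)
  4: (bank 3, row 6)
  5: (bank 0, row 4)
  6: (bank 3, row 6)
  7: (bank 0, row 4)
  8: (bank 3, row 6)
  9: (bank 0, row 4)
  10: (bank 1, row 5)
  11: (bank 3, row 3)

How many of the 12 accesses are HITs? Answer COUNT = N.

COUNT = 7

#0 (3,6) E
#1 (3,6) H  (was 6)
#2 (0,6) E
#3 (1,2) H  (was 2)
#4 (3,6) H  (was 6)
#5 (0,4) C  (was 6)
#6 (3,6) H  (was 6)
#7 (0,4) H  (was 4)
#8 (3,6) H  (was 6)
#9 (0,4) H  (was 4)
#10 (1,5) C  (was 2)
#11 (3,3) C  (was 6)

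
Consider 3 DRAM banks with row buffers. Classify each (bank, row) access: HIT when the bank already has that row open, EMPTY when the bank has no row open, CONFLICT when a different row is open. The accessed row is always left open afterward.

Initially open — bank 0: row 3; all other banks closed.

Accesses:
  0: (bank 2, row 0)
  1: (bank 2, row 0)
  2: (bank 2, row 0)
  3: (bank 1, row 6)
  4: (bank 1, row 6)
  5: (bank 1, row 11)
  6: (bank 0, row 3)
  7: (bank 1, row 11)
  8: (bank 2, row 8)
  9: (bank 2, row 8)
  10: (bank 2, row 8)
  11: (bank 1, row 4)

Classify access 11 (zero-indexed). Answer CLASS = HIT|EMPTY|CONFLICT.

CLASS = CONFLICT

step 0: bank2 None->0 [EMPTY]
step 1: bank2 0->0 [HIT]
step 2: bank2 0->0 [HIT]
step 3: bank1 None->6 [EMPTY]
step 4: bank1 6->6 [HIT]
step 5: bank1 6->11 [CONFLICT]
step 6: bank0 3->3 [HIT]
step 7: bank1 11->11 [HIT]
step 8: bank2 0->8 [CONFLICT]
step 9: bank2 8->8 [HIT]
step 10: bank2 8->8 [HIT]
step 11: bank1 11->4 [CONFLICT]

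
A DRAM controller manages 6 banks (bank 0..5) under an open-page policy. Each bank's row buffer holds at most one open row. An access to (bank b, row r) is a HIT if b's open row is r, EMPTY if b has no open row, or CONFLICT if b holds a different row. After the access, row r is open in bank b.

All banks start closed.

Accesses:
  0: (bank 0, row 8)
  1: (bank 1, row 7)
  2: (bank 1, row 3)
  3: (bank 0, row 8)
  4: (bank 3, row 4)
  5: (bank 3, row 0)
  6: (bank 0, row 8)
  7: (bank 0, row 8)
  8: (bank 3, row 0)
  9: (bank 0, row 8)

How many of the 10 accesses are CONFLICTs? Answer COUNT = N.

COUNT = 2

step 0: bank0 None->8 [EMPTY]
step 1: bank1 None->7 [EMPTY]
step 2: bank1 7->3 [CONFLICT]
step 3: bank0 8->8 [HIT]
step 4: bank3 None->4 [EMPTY]
step 5: bank3 4->0 [CONFLICT]
step 6: bank0 8->8 [HIT]
step 7: bank0 8->8 [HIT]
step 8: bank3 0->0 [HIT]
step 9: bank0 8->8 [HIT]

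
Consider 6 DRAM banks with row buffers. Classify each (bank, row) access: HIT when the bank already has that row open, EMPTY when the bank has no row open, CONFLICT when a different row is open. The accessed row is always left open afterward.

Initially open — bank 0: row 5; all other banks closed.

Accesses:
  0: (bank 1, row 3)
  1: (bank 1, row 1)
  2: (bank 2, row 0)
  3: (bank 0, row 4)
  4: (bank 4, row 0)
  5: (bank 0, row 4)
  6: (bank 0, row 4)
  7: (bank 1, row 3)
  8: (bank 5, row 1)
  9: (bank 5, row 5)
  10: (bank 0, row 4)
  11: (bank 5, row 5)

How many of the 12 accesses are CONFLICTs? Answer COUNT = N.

COUNT = 4

#0 (1,3) E
#1 (1,1) C  (was 3)
#2 (2,0) E
#3 (0,4) C  (was 5)
#4 (4,0) E
#5 (0,4) H  (was 4)
#6 (0,4) H  (was 4)
#7 (1,3) C  (was 1)
#8 (5,1) E
#9 (5,5) C  (was 1)
#10 (0,4) H  (was 4)
#11 (5,5) H  (was 5)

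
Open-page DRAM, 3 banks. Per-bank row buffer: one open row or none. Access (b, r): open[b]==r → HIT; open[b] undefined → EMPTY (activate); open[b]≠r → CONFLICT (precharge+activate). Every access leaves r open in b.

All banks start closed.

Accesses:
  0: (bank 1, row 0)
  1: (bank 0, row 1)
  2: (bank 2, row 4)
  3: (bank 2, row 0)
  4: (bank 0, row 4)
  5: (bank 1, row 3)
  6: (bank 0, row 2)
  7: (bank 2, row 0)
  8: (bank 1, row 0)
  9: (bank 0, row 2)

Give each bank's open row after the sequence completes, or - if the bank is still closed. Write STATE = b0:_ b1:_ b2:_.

STATE = b0:2 b1:0 b2:0

0: bank 1 row 0 — prev None → EMPTY
1: bank 0 row 1 — prev None → EMPTY
2: bank 2 row 4 — prev None → EMPTY
3: bank 2 row 0 — prev 4 → CONFLICT
4: bank 0 row 4 — prev 1 → CONFLICT
5: bank 1 row 3 — prev 0 → CONFLICT
6: bank 0 row 2 — prev 4 → CONFLICT
7: bank 2 row 0 — prev 0 → HIT
8: bank 1 row 0 — prev 3 → CONFLICT
9: bank 0 row 2 — prev 2 → HIT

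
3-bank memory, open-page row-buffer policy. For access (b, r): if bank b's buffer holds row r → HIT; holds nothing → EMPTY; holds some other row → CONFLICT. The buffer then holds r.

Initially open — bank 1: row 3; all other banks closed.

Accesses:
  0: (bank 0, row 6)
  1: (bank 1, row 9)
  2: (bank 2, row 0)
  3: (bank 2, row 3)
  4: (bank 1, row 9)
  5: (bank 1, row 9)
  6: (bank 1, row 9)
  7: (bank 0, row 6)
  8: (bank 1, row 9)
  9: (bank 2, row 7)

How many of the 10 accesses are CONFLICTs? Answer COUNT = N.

  [0] b0 r6: no row ⇒ E
  [1] b1 r9: had r3 ⇒ C
  [2] b2 r0: no row ⇒ E
  [3] b2 r3: had r0 ⇒ C
  [4] b1 r9: had r9 ⇒ H
  [5] b1 r9: had r9 ⇒ H
  [6] b1 r9: had r9 ⇒ H
  [7] b0 r6: had r6 ⇒ H
  [8] b1 r9: had r9 ⇒ H
  [9] b2 r7: had r3 ⇒ C

COUNT = 3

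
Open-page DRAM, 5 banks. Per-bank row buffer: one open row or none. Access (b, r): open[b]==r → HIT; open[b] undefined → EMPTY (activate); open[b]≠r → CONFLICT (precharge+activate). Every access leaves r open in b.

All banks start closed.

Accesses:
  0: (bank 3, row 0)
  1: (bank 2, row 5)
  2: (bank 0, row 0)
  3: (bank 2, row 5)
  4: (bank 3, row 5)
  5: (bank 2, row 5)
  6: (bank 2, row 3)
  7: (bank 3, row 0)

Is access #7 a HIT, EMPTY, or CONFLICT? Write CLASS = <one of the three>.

  [0] b3 r0: no row ⇒ E
  [1] b2 r5: no row ⇒ E
  [2] b0 r0: no row ⇒ E
  [3] b2 r5: had r5 ⇒ H
  [4] b3 r5: had r0 ⇒ C
  [5] b2 r5: had r5 ⇒ H
  [6] b2 r3: had r5 ⇒ C
  [7] b3 r0: had r5 ⇒ C

CLASS = CONFLICT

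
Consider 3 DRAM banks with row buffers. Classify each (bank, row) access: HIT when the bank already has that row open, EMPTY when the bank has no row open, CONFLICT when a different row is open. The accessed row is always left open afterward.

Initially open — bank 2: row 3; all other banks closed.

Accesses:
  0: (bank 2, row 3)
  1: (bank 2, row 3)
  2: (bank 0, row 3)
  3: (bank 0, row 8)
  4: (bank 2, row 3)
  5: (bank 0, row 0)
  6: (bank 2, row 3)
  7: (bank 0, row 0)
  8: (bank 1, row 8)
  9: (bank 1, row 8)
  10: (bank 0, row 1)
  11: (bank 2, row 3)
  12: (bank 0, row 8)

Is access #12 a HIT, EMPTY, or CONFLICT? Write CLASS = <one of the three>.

#0 (2,3) H  (was 3)
#1 (2,3) H  (was 3)
#2 (0,3) E
#3 (0,8) C  (was 3)
#4 (2,3) H  (was 3)
#5 (0,0) C  (was 8)
#6 (2,3) H  (was 3)
#7 (0,0) H  (was 0)
#8 (1,8) E
#9 (1,8) H  (was 8)
#10 (0,1) C  (was 0)
#11 (2,3) H  (was 3)
#12 (0,8) C  (was 1)

CLASS = CONFLICT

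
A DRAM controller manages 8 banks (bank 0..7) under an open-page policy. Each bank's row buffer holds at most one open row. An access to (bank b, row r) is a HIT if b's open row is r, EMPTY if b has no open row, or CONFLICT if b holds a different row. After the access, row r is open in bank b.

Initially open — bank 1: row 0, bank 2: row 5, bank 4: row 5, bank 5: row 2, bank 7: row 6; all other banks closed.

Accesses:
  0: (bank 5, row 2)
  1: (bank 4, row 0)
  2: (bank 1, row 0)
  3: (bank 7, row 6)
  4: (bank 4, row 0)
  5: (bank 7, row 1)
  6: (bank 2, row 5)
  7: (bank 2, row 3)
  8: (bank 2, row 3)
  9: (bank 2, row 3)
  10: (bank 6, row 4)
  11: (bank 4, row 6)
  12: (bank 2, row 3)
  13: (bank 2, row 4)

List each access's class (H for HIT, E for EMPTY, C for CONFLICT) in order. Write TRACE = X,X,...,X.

TRACE = H,C,H,H,H,C,H,C,H,H,E,C,H,C

  [0] b5 r2: had r2 ⇒ H
  [1] b4 r0: had r5 ⇒ C
  [2] b1 r0: had r0 ⇒ H
  [3] b7 r6: had r6 ⇒ H
  [4] b4 r0: had r0 ⇒ H
  [5] b7 r1: had r6 ⇒ C
  [6] b2 r5: had r5 ⇒ H
  [7] b2 r3: had r5 ⇒ C
  [8] b2 r3: had r3 ⇒ H
  [9] b2 r3: had r3 ⇒ H
  [10] b6 r4: no row ⇒ E
  [11] b4 r6: had r0 ⇒ C
  [12] b2 r3: had r3 ⇒ H
  [13] b2 r4: had r3 ⇒ C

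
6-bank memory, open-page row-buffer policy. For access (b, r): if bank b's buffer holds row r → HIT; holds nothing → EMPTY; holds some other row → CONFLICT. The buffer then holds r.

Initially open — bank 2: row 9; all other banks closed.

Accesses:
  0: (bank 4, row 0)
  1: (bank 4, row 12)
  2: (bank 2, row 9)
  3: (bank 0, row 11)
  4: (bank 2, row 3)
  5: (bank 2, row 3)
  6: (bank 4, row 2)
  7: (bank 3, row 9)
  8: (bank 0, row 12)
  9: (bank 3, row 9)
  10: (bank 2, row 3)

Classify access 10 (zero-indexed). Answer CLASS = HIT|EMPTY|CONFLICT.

CLASS = HIT

  [0] b4 r0: no row ⇒ E
  [1] b4 r12: had r0 ⇒ C
  [2] b2 r9: had r9 ⇒ H
  [3] b0 r11: no row ⇒ E
  [4] b2 r3: had r9 ⇒ C
  [5] b2 r3: had r3 ⇒ H
  [6] b4 r2: had r12 ⇒ C
  [7] b3 r9: no row ⇒ E
  [8] b0 r12: had r11 ⇒ C
  [9] b3 r9: had r9 ⇒ H
  [10] b2 r3: had r3 ⇒ H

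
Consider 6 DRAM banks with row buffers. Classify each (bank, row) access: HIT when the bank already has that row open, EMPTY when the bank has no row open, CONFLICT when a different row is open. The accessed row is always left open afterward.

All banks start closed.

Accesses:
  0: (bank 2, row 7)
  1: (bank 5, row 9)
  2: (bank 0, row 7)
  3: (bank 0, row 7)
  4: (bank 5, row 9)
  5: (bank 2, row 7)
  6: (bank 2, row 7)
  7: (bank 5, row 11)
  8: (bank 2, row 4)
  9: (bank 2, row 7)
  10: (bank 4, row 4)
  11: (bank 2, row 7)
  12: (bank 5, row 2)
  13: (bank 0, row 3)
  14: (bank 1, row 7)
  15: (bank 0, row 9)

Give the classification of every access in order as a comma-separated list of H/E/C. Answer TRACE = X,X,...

TRACE = E,E,E,H,H,H,H,C,C,C,E,H,C,C,E,C

  [0] b2 r7: no row ⇒ E
  [1] b5 r9: no row ⇒ E
  [2] b0 r7: no row ⇒ E
  [3] b0 r7: had r7 ⇒ H
  [4] b5 r9: had r9 ⇒ H
  [5] b2 r7: had r7 ⇒ H
  [6] b2 r7: had r7 ⇒ H
  [7] b5 r11: had r9 ⇒ C
  [8] b2 r4: had r7 ⇒ C
  [9] b2 r7: had r4 ⇒ C
  [10] b4 r4: no row ⇒ E
  [11] b2 r7: had r7 ⇒ H
  [12] b5 r2: had r11 ⇒ C
  [13] b0 r3: had r7 ⇒ C
  [14] b1 r7: no row ⇒ E
  [15] b0 r9: had r3 ⇒ C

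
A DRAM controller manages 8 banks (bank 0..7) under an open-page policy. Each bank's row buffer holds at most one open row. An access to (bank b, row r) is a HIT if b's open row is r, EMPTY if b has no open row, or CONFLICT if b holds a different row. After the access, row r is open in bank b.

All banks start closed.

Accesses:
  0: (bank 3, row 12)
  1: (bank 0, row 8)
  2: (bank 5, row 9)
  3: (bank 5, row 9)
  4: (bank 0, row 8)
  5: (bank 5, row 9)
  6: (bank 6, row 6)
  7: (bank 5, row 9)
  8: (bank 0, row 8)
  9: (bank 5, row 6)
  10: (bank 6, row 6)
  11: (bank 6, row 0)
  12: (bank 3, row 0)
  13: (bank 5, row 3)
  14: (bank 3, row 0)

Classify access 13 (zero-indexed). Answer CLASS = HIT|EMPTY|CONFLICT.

0: bank 3 row 12 — prev None → EMPTY
1: bank 0 row 8 — prev None → EMPTY
2: bank 5 row 9 — prev None → EMPTY
3: bank 5 row 9 — prev 9 → HIT
4: bank 0 row 8 — prev 8 → HIT
5: bank 5 row 9 — prev 9 → HIT
6: bank 6 row 6 — prev None → EMPTY
7: bank 5 row 9 — prev 9 → HIT
8: bank 0 row 8 — prev 8 → HIT
9: bank 5 row 6 — prev 9 → CONFLICT
10: bank 6 row 6 — prev 6 → HIT
11: bank 6 row 0 — prev 6 → CONFLICT
12: bank 3 row 0 — prev 12 → CONFLICT
13: bank 5 row 3 — prev 6 → CONFLICT
14: bank 3 row 0 — prev 0 → HIT

CLASS = CONFLICT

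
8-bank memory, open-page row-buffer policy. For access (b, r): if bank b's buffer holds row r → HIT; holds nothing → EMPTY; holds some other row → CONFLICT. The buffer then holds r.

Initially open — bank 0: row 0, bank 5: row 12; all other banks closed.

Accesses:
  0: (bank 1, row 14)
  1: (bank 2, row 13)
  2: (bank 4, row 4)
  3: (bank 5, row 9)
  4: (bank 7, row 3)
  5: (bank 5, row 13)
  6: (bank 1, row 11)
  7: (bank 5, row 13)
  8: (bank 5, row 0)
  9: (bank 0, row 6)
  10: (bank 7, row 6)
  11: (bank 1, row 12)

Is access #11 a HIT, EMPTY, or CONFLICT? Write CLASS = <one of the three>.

step 0: bank1 None->14 [EMPTY]
step 1: bank2 None->13 [EMPTY]
step 2: bank4 None->4 [EMPTY]
step 3: bank5 12->9 [CONFLICT]
step 4: bank7 None->3 [EMPTY]
step 5: bank5 9->13 [CONFLICT]
step 6: bank1 14->11 [CONFLICT]
step 7: bank5 13->13 [HIT]
step 8: bank5 13->0 [CONFLICT]
step 9: bank0 0->6 [CONFLICT]
step 10: bank7 3->6 [CONFLICT]
step 11: bank1 11->12 [CONFLICT]

CLASS = CONFLICT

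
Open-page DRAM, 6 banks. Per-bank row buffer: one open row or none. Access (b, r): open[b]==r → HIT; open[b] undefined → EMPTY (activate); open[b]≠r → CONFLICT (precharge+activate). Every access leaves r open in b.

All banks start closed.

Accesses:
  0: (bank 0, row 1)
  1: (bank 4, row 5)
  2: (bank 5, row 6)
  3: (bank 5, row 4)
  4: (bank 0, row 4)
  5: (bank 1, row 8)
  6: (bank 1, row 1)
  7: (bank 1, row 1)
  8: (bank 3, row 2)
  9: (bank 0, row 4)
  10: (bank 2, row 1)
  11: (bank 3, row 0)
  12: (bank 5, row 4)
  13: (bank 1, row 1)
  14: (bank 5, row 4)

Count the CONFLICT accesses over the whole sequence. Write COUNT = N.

#0 (0,1) E
#1 (4,5) E
#2 (5,6) E
#3 (5,4) C  (was 6)
#4 (0,4) C  (was 1)
#5 (1,8) E
#6 (1,1) C  (was 8)
#7 (1,1) H  (was 1)
#8 (3,2) E
#9 (0,4) H  (was 4)
#10 (2,1) E
#11 (3,0) C  (was 2)
#12 (5,4) H  (was 4)
#13 (1,1) H  (was 1)
#14 (5,4) H  (was 4)

COUNT = 4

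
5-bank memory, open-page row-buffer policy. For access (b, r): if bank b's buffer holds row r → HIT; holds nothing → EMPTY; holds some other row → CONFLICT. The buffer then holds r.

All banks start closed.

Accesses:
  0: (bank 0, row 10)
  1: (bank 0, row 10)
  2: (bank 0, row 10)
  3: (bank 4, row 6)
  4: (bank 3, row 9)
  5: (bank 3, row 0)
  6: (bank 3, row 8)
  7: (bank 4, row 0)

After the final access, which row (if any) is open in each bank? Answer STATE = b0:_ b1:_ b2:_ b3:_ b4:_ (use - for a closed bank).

STATE = b0:10 b1:- b2:- b3:8 b4:0

0: bank 0 row 10 — prev None → EMPTY
1: bank 0 row 10 — prev 10 → HIT
2: bank 0 row 10 — prev 10 → HIT
3: bank 4 row 6 — prev None → EMPTY
4: bank 3 row 9 — prev None → EMPTY
5: bank 3 row 0 — prev 9 → CONFLICT
6: bank 3 row 8 — prev 0 → CONFLICT
7: bank 4 row 0 — prev 6 → CONFLICT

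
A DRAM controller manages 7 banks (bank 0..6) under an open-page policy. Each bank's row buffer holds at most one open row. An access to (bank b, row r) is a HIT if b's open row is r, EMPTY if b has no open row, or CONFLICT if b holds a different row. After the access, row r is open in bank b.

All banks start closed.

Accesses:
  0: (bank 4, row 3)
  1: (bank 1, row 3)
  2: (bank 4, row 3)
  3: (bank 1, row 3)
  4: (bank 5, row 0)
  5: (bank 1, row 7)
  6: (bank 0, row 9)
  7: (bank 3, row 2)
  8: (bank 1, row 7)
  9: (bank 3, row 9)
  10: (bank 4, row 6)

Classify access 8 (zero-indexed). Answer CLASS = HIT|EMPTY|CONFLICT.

  [0] b4 r3: no row ⇒ E
  [1] b1 r3: no row ⇒ E
  [2] b4 r3: had r3 ⇒ H
  [3] b1 r3: had r3 ⇒ H
  [4] b5 r0: no row ⇒ E
  [5] b1 r7: had r3 ⇒ C
  [6] b0 r9: no row ⇒ E
  [7] b3 r2: no row ⇒ E
  [8] b1 r7: had r7 ⇒ H
  [9] b3 r9: had r2 ⇒ C
  [10] b4 r6: had r3 ⇒ C

CLASS = HIT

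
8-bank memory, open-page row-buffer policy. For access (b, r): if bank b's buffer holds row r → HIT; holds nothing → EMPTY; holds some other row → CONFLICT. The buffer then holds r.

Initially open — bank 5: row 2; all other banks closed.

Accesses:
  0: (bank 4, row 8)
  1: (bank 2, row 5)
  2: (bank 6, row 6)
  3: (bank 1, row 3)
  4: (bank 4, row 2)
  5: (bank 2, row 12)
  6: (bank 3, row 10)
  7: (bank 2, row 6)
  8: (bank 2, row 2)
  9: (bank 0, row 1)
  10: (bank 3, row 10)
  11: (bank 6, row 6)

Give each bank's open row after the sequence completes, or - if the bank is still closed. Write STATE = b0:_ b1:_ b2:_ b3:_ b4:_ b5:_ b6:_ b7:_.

step 0: bank4 None->8 [EMPTY]
step 1: bank2 None->5 [EMPTY]
step 2: bank6 None->6 [EMPTY]
step 3: bank1 None->3 [EMPTY]
step 4: bank4 8->2 [CONFLICT]
step 5: bank2 5->12 [CONFLICT]
step 6: bank3 None->10 [EMPTY]
step 7: bank2 12->6 [CONFLICT]
step 8: bank2 6->2 [CONFLICT]
step 9: bank0 None->1 [EMPTY]
step 10: bank3 10->10 [HIT]
step 11: bank6 6->6 [HIT]

STATE = b0:1 b1:3 b2:2 b3:10 b4:2 b5:2 b6:6 b7:-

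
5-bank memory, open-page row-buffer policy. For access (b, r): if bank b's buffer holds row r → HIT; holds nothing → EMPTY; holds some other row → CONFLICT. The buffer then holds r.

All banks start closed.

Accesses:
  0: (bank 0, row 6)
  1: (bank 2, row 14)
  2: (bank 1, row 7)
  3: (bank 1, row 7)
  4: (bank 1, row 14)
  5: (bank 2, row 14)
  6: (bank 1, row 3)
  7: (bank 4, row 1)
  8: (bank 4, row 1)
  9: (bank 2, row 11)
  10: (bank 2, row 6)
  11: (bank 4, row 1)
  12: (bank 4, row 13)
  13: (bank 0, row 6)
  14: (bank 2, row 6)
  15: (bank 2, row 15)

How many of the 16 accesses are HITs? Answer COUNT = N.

  [0] b0 r6: no row ⇒ E
  [1] b2 r14: no row ⇒ E
  [2] b1 r7: no row ⇒ E
  [3] b1 r7: had r7 ⇒ H
  [4] b1 r14: had r7 ⇒ C
  [5] b2 r14: had r14 ⇒ H
  [6] b1 r3: had r14 ⇒ C
  [7] b4 r1: no row ⇒ E
  [8] b4 r1: had r1 ⇒ H
  [9] b2 r11: had r14 ⇒ C
  [10] b2 r6: had r11 ⇒ C
  [11] b4 r1: had r1 ⇒ H
  [12] b4 r13: had r1 ⇒ C
  [13] b0 r6: had r6 ⇒ H
  [14] b2 r6: had r6 ⇒ H
  [15] b2 r15: had r6 ⇒ C

COUNT = 6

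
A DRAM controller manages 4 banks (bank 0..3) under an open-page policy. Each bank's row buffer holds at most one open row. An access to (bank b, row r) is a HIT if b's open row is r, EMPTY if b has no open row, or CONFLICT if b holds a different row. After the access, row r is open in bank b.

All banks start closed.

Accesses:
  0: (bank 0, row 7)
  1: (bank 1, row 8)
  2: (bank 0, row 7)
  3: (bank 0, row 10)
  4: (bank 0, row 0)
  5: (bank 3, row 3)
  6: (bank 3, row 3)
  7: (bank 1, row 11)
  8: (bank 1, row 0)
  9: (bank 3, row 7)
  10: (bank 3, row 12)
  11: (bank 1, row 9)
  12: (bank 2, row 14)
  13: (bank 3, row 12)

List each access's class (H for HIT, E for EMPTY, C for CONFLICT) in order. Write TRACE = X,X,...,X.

TRACE = E,E,H,C,C,E,H,C,C,C,C,C,E,H

  [0] b0 r7: no row ⇒ E
  [1] b1 r8: no row ⇒ E
  [2] b0 r7: had r7 ⇒ H
  [3] b0 r10: had r7 ⇒ C
  [4] b0 r0: had r10 ⇒ C
  [5] b3 r3: no row ⇒ E
  [6] b3 r3: had r3 ⇒ H
  [7] b1 r11: had r8 ⇒ C
  [8] b1 r0: had r11 ⇒ C
  [9] b3 r7: had r3 ⇒ C
  [10] b3 r12: had r7 ⇒ C
  [11] b1 r9: had r0 ⇒ C
  [12] b2 r14: no row ⇒ E
  [13] b3 r12: had r12 ⇒ H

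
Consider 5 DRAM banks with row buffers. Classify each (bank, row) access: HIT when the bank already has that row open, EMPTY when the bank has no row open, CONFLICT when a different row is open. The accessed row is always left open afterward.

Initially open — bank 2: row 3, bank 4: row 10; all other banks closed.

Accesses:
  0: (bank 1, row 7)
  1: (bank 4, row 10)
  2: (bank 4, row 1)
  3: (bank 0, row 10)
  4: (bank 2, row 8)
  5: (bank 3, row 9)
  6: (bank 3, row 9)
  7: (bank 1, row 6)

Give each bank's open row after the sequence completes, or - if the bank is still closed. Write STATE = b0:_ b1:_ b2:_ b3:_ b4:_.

STATE = b0:10 b1:6 b2:8 b3:9 b4:1

#0 (1,7) E
#1 (4,10) H  (was 10)
#2 (4,1) C  (was 10)
#3 (0,10) E
#4 (2,8) C  (was 3)
#5 (3,9) E
#6 (3,9) H  (was 9)
#7 (1,6) C  (was 7)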